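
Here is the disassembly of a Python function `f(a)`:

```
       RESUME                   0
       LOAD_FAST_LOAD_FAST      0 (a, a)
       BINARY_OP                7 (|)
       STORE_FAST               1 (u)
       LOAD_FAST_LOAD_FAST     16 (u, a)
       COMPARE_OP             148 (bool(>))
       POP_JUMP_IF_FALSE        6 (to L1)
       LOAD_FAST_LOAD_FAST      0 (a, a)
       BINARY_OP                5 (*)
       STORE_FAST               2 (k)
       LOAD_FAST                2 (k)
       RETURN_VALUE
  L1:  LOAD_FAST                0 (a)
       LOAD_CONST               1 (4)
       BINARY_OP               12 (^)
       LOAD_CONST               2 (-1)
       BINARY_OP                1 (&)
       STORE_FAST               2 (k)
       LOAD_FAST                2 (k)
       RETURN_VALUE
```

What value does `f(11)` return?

15

LOAD_FAST_LOAD_FAST a,a → push 11,11. Stack: [11, 11]
BINARY_OP | → 11 | 11 = 11. Stack: [11]
STORE_FAST u → u=11. Stack: []
LOAD_FAST_LOAD_FAST u,a → push 11,11. Stack: [11, 11]
COMPARE_OP bool(>) → 11 vs 11 = False. Stack: [False]
POP_JUMP_IF_FALSE → pop False; jump. Stack: []
LOAD_FAST a → push 11. Stack: [11]
LOAD_CONST → push 4. Stack: [11, 4]
BINARY_OP ^ → 11 ^ 4 = 15. Stack: [15]
LOAD_CONST → push -1. Stack: [15, -1]
BINARY_OP & → 15 & -1 = 15. Stack: [15]
STORE_FAST k → k=15. Stack: []
LOAD_FAST k → push 15. Stack: [15]
RETURN_VALUE → return 15.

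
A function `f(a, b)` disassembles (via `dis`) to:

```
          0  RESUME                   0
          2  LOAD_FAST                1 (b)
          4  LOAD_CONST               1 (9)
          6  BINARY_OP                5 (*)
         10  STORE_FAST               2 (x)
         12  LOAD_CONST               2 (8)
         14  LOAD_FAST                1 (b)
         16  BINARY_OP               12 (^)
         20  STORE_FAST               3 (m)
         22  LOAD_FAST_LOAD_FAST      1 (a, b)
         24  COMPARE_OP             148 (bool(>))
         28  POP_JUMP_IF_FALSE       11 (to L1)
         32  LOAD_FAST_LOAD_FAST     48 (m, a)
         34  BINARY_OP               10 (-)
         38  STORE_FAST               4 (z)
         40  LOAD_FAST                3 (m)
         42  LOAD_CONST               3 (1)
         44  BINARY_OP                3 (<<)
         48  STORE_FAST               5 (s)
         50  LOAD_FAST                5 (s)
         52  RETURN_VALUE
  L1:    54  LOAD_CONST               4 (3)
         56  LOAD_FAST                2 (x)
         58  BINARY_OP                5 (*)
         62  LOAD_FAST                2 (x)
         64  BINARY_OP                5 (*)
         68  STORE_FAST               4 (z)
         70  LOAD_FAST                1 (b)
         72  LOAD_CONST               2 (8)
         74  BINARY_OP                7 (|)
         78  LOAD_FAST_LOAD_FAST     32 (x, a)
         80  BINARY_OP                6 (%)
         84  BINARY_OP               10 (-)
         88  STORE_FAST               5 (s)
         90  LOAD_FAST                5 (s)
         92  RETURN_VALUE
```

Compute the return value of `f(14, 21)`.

22

LOAD_FAST b → push 21. Stack: [21]
LOAD_CONST → push 9. Stack: [21, 9]
BINARY_OP * → 21 * 9 = 189. Stack: [189]
STORE_FAST x → x=189. Stack: []
LOAD_CONST → push 8. Stack: [8]
LOAD_FAST b → push 21. Stack: [8, 21]
BINARY_OP ^ → 8 ^ 21 = 29. Stack: [29]
STORE_FAST m → m=29. Stack: []
LOAD_FAST_LOAD_FAST a,b → push 14,21. Stack: [14, 21]
COMPARE_OP bool(>) → 14 vs 21 = False. Stack: [False]
POP_JUMP_IF_FALSE → pop False; jump. Stack: []
LOAD_CONST → push 3. Stack: [3]
LOAD_FAST x → push 189. Stack: [3, 189]
BINARY_OP * → 3 * 189 = 567. Stack: [567]
LOAD_FAST x → push 189. Stack: [567, 189]
BINARY_OP * → 567 * 189 = 107163. Stack: [107163]
STORE_FAST z → z=107163. Stack: []
LOAD_FAST b → push 21. Stack: [21]
LOAD_CONST → push 8. Stack: [21, 8]
BINARY_OP | → 21 | 8 = 29. Stack: [29]
LOAD_FAST_LOAD_FAST x,a → push 189,14. Stack: [29, 189, 14]
BINARY_OP % → 189 % 14 = 7. Stack: [29, 7]
BINARY_OP - → 29 - 7 = 22. Stack: [22]
STORE_FAST s → s=22. Stack: []
LOAD_FAST s → push 22. Stack: [22]
RETURN_VALUE → return 22.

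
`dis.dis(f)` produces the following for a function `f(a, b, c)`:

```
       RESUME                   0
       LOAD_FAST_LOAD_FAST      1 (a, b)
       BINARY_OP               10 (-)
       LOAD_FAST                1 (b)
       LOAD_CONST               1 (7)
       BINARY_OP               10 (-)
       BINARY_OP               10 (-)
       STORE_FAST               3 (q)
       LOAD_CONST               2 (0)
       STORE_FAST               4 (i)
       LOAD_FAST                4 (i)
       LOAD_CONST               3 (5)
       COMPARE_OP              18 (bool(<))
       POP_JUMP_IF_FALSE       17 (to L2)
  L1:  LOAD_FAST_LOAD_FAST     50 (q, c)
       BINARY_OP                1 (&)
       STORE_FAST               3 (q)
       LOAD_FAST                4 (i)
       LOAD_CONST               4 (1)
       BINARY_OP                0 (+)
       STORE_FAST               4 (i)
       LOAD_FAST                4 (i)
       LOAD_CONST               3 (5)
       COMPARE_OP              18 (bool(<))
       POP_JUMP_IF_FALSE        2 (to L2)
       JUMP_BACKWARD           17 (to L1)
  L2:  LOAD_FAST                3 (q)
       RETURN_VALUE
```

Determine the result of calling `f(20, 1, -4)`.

24

LOAD_FAST_LOAD_FAST a,b → push 20,1
BINARY_OP - → 20 - 1 = 19
LOAD_FAST b → push 1
LOAD_CONST → push 7
BINARY_OP - → 1 - 7 = -6
BINARY_OP - → 19 - -6 = 25
STORE_FAST q → q=25
LOAD_CONST → push 0
STORE_FAST i → i=0
LOAD_FAST i → push 0
LOAD_CONST → push 5
COMPARE_OP bool(<) → 0 vs 5 = True
POP_JUMP_IF_FALSE → pop True; no jump
LOAD_FAST_LOAD_FAST q,c → push 25,-4
BINARY_OP & → 25 & -4 = 24
STORE_FAST q → q=24
LOAD_FAST i → push 0
LOAD_CONST → push 1
BINARY_OP + → 0 + 1 = 1
STORE_FAST i → i=1
LOAD_FAST i → push 1
LOAD_CONST → push 5
COMPARE_OP bool(<) → 1 vs 5 = True
POP_JUMP_IF_FALSE → pop True; no jump
LOAD_FAST_LOAD_FAST q,c → push 24,-4
BINARY_OP & → 24 & -4 = 24
STORE_FAST q → q=24
LOAD_FAST i → push 1
LOAD_CONST → push 1
BINARY_OP + → 1 + 1 = 2
STORE_FAST i → i=2
LOAD_FAST i → push 2
LOAD_CONST → push 5
COMPARE_OP bool(<) → 2 vs 5 = True
POP_JUMP_IF_FALSE → pop True; no jump
LOAD_FAST_LOAD_FAST q,c → push 24,-4
BINARY_OP & → 24 & -4 = 24
STORE_FAST q → q=24
LOAD_FAST i → push 2
LOAD_CONST → push 1
BINARY_OP + → 2 + 1 = 3
STORE_FAST i → i=3
LOAD_FAST i → push 3
LOAD_CONST → push 5
COMPARE_OP bool(<) → 3 vs 5 = True
POP_JUMP_IF_FALSE → pop True; no jump
LOAD_FAST_LOAD_FAST q,c → push 24,-4
BINARY_OP & → 24 & -4 = 24
STORE_FAST q → q=24
LOAD_FAST i → push 3
LOAD_CONST → push 1
BINARY_OP + → 3 + 1 = 4
STORE_FAST i → i=4
LOAD_FAST i → push 4
LOAD_CONST → push 5
COMPARE_OP bool(<) → 4 vs 5 = True
POP_JUMP_IF_FALSE → pop True; no jump
LOAD_FAST_LOAD_FAST q,c → push 24,-4
BINARY_OP & → 24 & -4 = 24
STORE_FAST q → q=24
LOAD_FAST i → push 4
LOAD_CONST → push 1
BINARY_OP + → 4 + 1 = 5
STORE_FAST i → i=5
LOAD_FAST i → push 5
LOAD_CONST → push 5
COMPARE_OP bool(<) → 5 vs 5 = False
POP_JUMP_IF_FALSE → pop False; jump
LOAD_FAST q → push 24
RETURN_VALUE → return 24.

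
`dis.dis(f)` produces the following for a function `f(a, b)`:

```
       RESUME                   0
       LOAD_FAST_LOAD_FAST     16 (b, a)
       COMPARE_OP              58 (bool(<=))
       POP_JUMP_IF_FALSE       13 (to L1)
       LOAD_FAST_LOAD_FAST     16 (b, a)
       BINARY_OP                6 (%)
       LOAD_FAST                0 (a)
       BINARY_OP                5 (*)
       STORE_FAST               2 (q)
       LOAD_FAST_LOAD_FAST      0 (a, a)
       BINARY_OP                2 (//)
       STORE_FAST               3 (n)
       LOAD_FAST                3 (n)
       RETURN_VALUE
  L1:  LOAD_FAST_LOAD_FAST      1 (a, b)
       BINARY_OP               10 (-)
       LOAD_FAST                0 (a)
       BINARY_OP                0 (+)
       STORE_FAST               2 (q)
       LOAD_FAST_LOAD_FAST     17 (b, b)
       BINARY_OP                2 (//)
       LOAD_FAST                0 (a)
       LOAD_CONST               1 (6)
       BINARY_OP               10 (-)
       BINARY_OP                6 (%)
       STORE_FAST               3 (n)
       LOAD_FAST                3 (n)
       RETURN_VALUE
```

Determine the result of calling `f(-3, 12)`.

-8

LOAD_FAST_LOAD_FAST b,a → push 12,-3. Stack: [12, -3]
COMPARE_OP bool(<=) → 12 vs -3 = False. Stack: [False]
POP_JUMP_IF_FALSE → pop False; jump. Stack: []
LOAD_FAST_LOAD_FAST a,b → push -3,12. Stack: [-3, 12]
BINARY_OP - → -3 - 12 = -15. Stack: [-15]
LOAD_FAST a → push -3. Stack: [-15, -3]
BINARY_OP + → -15 + -3 = -18. Stack: [-18]
STORE_FAST q → q=-18. Stack: []
LOAD_FAST_LOAD_FAST b,b → push 12,12. Stack: [12, 12]
BINARY_OP // → 12 // 12 = 1. Stack: [1]
LOAD_FAST a → push -3. Stack: [1, -3]
LOAD_CONST → push 6. Stack: [1, -3, 6]
BINARY_OP - → -3 - 6 = -9. Stack: [1, -9]
BINARY_OP % → 1 % -9 = -8. Stack: [-8]
STORE_FAST n → n=-8. Stack: []
LOAD_FAST n → push -8. Stack: [-8]
RETURN_VALUE → return -8.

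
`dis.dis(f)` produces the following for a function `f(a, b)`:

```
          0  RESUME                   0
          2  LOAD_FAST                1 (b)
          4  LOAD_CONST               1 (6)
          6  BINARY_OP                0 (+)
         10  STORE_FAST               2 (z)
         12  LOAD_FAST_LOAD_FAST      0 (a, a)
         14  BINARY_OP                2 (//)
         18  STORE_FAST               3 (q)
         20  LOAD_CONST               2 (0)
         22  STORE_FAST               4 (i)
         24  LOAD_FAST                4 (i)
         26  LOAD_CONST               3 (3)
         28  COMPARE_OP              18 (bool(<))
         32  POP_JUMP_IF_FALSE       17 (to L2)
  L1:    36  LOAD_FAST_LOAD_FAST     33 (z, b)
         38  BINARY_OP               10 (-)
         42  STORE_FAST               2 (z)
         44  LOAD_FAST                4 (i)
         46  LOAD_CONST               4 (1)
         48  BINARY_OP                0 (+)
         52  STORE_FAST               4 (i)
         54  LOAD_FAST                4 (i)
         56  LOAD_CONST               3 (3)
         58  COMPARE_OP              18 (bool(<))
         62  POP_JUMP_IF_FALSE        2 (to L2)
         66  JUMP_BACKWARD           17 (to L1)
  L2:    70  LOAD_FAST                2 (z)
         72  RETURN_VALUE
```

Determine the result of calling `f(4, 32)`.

LOAD_FAST b → push 32. Stack: [32]
LOAD_CONST → push 6. Stack: [32, 6]
BINARY_OP + → 32 + 6 = 38. Stack: [38]
STORE_FAST z → z=38. Stack: []
LOAD_FAST_LOAD_FAST a,a → push 4,4. Stack: [4, 4]
BINARY_OP // → 4 // 4 = 1. Stack: [1]
STORE_FAST q → q=1. Stack: []
LOAD_CONST → push 0. Stack: [0]
STORE_FAST i → i=0. Stack: []
LOAD_FAST i → push 0. Stack: [0]
LOAD_CONST → push 3. Stack: [0, 3]
COMPARE_OP bool(<) → 0 vs 3 = True. Stack: [True]
POP_JUMP_IF_FALSE → pop True; no jump. Stack: []
LOAD_FAST_LOAD_FAST z,b → push 38,32. Stack: [38, 32]
BINARY_OP - → 38 - 32 = 6. Stack: [6]
STORE_FAST z → z=6. Stack: []
LOAD_FAST i → push 0. Stack: [0]
LOAD_CONST → push 1. Stack: [0, 1]
BINARY_OP + → 0 + 1 = 1. Stack: [1]
STORE_FAST i → i=1. Stack: []
LOAD_FAST i → push 1. Stack: [1]
LOAD_CONST → push 3. Stack: [1, 3]
COMPARE_OP bool(<) → 1 vs 3 = True. Stack: [True]
POP_JUMP_IF_FALSE → pop True; no jump. Stack: []
LOAD_FAST_LOAD_FAST z,b → push 6,32. Stack: [6, 32]
BINARY_OP - → 6 - 32 = -26. Stack: [-26]
STORE_FAST z → z=-26. Stack: []
LOAD_FAST i → push 1. Stack: [1]
LOAD_CONST → push 1. Stack: [1, 1]
BINARY_OP + → 1 + 1 = 2. Stack: [2]
STORE_FAST i → i=2. Stack: []
LOAD_FAST i → push 2. Stack: [2]
LOAD_CONST → push 3. Stack: [2, 3]
COMPARE_OP bool(<) → 2 vs 3 = True. Stack: [True]
POP_JUMP_IF_FALSE → pop True; no jump. Stack: []
LOAD_FAST_LOAD_FAST z,b → push -26,32. Stack: [-26, 32]
BINARY_OP - → -26 - 32 = -58. Stack: [-58]
STORE_FAST z → z=-58. Stack: []
LOAD_FAST i → push 2. Stack: [2]
LOAD_CONST → push 1. Stack: [2, 1]
BINARY_OP + → 2 + 1 = 3. Stack: [3]
STORE_FAST i → i=3. Stack: []
LOAD_FAST i → push 3. Stack: [3]
LOAD_CONST → push 3. Stack: [3, 3]
COMPARE_OP bool(<) → 3 vs 3 = False. Stack: [False]
POP_JUMP_IF_FALSE → pop False; jump. Stack: []
LOAD_FAST z → push -58. Stack: [-58]
RETURN_VALUE → return -58.

-58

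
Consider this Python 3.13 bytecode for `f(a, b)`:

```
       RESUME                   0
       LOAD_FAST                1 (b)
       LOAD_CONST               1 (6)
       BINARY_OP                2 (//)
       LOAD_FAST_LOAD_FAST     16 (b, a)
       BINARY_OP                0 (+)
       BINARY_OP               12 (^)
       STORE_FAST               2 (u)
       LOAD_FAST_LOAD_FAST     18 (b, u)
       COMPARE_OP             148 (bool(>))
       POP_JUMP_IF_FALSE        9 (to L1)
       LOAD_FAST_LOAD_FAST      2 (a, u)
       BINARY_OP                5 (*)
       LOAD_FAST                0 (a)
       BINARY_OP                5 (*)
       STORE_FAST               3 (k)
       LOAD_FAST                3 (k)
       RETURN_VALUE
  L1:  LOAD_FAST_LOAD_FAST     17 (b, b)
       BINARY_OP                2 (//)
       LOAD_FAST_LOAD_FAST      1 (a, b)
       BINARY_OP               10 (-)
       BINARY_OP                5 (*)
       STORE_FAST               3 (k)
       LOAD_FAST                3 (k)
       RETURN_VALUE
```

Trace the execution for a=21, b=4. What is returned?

17

LOAD_FAST b → push 4. Stack: [4]
LOAD_CONST → push 6. Stack: [4, 6]
BINARY_OP // → 4 // 6 = 0. Stack: [0]
LOAD_FAST_LOAD_FAST b,a → push 4,21. Stack: [0, 4, 21]
BINARY_OP + → 4 + 21 = 25. Stack: [0, 25]
BINARY_OP ^ → 0 ^ 25 = 25. Stack: [25]
STORE_FAST u → u=25. Stack: []
LOAD_FAST_LOAD_FAST b,u → push 4,25. Stack: [4, 25]
COMPARE_OP bool(>) → 4 vs 25 = False. Stack: [False]
POP_JUMP_IF_FALSE → pop False; jump. Stack: []
LOAD_FAST_LOAD_FAST b,b → push 4,4. Stack: [4, 4]
BINARY_OP // → 4 // 4 = 1. Stack: [1]
LOAD_FAST_LOAD_FAST a,b → push 21,4. Stack: [1, 21, 4]
BINARY_OP - → 21 - 4 = 17. Stack: [1, 17]
BINARY_OP * → 1 * 17 = 17. Stack: [17]
STORE_FAST k → k=17. Stack: []
LOAD_FAST k → push 17. Stack: [17]
RETURN_VALUE → return 17.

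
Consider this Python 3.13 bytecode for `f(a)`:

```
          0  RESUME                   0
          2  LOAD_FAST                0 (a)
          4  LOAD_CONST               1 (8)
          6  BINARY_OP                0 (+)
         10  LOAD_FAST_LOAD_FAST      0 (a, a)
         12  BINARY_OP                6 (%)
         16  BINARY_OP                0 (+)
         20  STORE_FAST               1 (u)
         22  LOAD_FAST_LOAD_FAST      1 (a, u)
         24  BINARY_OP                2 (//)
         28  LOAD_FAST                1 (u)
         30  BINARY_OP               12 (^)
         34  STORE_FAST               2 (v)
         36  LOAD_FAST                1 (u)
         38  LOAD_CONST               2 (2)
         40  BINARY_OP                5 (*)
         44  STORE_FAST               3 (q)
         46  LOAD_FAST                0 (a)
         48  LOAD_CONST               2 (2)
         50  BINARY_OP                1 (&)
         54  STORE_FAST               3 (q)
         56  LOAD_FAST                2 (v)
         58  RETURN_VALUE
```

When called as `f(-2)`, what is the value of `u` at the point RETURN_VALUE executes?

6

LOAD_FAST a → push -2. Stack: [-2]
LOAD_CONST → push 8. Stack: [-2, 8]
BINARY_OP + → -2 + 8 = 6. Stack: [6]
LOAD_FAST_LOAD_FAST a,a → push -2,-2. Stack: [6, -2, -2]
BINARY_OP % → -2 % -2 = 0. Stack: [6, 0]
BINARY_OP + → 6 + 0 = 6. Stack: [6]
STORE_FAST u → u=6. Stack: []
LOAD_FAST_LOAD_FAST a,u → push -2,6. Stack: [-2, 6]
BINARY_OP // → -2 // 6 = -1. Stack: [-1]
LOAD_FAST u → push 6. Stack: [-1, 6]
BINARY_OP ^ → -1 ^ 6 = -7. Stack: [-7]
STORE_FAST v → v=-7. Stack: []
LOAD_FAST u → push 6. Stack: [6]
LOAD_CONST → push 2. Stack: [6, 2]
BINARY_OP * → 6 * 2 = 12. Stack: [12]
STORE_FAST q → q=12. Stack: []
LOAD_FAST a → push -2. Stack: [-2]
LOAD_CONST → push 2. Stack: [-2, 2]
BINARY_OP & → -2 & 2 = 2. Stack: [2]
STORE_FAST q → q=2. Stack: []
LOAD_FAST v → push -7. Stack: [-7]
RETURN_VALUE → return -7.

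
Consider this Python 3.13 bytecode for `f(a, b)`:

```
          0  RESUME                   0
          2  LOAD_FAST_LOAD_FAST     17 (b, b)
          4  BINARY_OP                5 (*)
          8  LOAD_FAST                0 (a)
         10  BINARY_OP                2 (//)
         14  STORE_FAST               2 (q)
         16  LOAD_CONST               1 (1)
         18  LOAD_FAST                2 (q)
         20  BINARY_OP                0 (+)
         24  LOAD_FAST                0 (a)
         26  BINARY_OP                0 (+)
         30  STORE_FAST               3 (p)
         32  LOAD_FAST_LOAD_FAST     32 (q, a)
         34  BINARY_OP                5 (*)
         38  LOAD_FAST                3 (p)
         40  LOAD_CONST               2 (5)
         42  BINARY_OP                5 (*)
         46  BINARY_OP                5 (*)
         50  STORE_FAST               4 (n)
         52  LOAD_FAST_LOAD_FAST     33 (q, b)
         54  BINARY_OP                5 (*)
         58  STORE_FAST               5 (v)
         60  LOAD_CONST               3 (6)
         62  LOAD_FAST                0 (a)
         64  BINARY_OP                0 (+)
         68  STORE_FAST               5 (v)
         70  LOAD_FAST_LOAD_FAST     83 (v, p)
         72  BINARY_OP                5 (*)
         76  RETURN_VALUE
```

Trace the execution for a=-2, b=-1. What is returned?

LOAD_FAST_LOAD_FAST b,b → push -1,-1. Stack: [-1, -1]
BINARY_OP * → -1 * -1 = 1. Stack: [1]
LOAD_FAST a → push -2. Stack: [1, -2]
BINARY_OP // → 1 // -2 = -1. Stack: [-1]
STORE_FAST q → q=-1. Stack: []
LOAD_CONST → push 1. Stack: [1]
LOAD_FAST q → push -1. Stack: [1, -1]
BINARY_OP + → 1 + -1 = 0. Stack: [0]
LOAD_FAST a → push -2. Stack: [0, -2]
BINARY_OP + → 0 + -2 = -2. Stack: [-2]
STORE_FAST p → p=-2. Stack: []
LOAD_FAST_LOAD_FAST q,a → push -1,-2. Stack: [-1, -2]
BINARY_OP * → -1 * -2 = 2. Stack: [2]
LOAD_FAST p → push -2. Stack: [2, -2]
LOAD_CONST → push 5. Stack: [2, -2, 5]
BINARY_OP * → -2 * 5 = -10. Stack: [2, -10]
BINARY_OP * → 2 * -10 = -20. Stack: [-20]
STORE_FAST n → n=-20. Stack: []
LOAD_FAST_LOAD_FAST q,b → push -1,-1. Stack: [-1, -1]
BINARY_OP * → -1 * -1 = 1. Stack: [1]
STORE_FAST v → v=1. Stack: []
LOAD_CONST → push 6. Stack: [6]
LOAD_FAST a → push -2. Stack: [6, -2]
BINARY_OP + → 6 + -2 = 4. Stack: [4]
STORE_FAST v → v=4. Stack: []
LOAD_FAST_LOAD_FAST v,p → push 4,-2. Stack: [4, -2]
BINARY_OP * → 4 * -2 = -8. Stack: [-8]
RETURN_VALUE → return -8.

-8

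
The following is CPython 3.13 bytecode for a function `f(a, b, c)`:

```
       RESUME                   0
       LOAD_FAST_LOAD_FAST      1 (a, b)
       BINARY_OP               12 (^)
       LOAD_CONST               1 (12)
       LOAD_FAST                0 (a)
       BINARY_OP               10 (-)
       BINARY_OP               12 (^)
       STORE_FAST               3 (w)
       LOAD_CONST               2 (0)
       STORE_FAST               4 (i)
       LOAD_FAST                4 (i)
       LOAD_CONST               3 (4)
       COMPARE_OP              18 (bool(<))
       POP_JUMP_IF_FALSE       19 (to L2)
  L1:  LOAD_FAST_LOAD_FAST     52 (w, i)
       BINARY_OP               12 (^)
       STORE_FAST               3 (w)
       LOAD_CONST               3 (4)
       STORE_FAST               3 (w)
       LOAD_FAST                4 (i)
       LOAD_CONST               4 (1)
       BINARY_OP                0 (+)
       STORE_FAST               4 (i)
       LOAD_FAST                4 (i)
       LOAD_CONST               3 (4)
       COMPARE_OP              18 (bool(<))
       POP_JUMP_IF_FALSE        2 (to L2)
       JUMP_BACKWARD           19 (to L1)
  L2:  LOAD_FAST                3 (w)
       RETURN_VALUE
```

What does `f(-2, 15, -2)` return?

LOAD_FAST_LOAD_FAST a,b → push -2,15
BINARY_OP ^ → -2 ^ 15 = -15
LOAD_CONST → push 12
LOAD_FAST a → push -2
BINARY_OP - → 12 - -2 = 14
BINARY_OP ^ → -15 ^ 14 = -1
STORE_FAST w → w=-1
LOAD_CONST → push 0
STORE_FAST i → i=0
LOAD_FAST i → push 0
LOAD_CONST → push 4
COMPARE_OP bool(<) → 0 vs 4 = True
POP_JUMP_IF_FALSE → pop True; no jump
LOAD_FAST_LOAD_FAST w,i → push -1,0
BINARY_OP ^ → -1 ^ 0 = -1
STORE_FAST w → w=-1
LOAD_CONST → push 4
STORE_FAST w → w=4
LOAD_FAST i → push 0
LOAD_CONST → push 1
BINARY_OP + → 0 + 1 = 1
STORE_FAST i → i=1
LOAD_FAST i → push 1
LOAD_CONST → push 4
COMPARE_OP bool(<) → 1 vs 4 = True
POP_JUMP_IF_FALSE → pop True; no jump
LOAD_FAST_LOAD_FAST w,i → push 4,1
BINARY_OP ^ → 4 ^ 1 = 5
STORE_FAST w → w=5
LOAD_CONST → push 4
STORE_FAST w → w=4
LOAD_FAST i → push 1
LOAD_CONST → push 1
BINARY_OP + → 1 + 1 = 2
STORE_FAST i → i=2
LOAD_FAST i → push 2
LOAD_CONST → push 4
COMPARE_OP bool(<) → 2 vs 4 = True
POP_JUMP_IF_FALSE → pop True; no jump
LOAD_FAST_LOAD_FAST w,i → push 4,2
BINARY_OP ^ → 4 ^ 2 = 6
STORE_FAST w → w=6
LOAD_CONST → push 4
STORE_FAST w → w=4
LOAD_FAST i → push 2
LOAD_CONST → push 1
BINARY_OP + → 2 + 1 = 3
STORE_FAST i → i=3
LOAD_FAST i → push 3
LOAD_CONST → push 4
COMPARE_OP bool(<) → 3 vs 4 = True
POP_JUMP_IF_FALSE → pop True; no jump
LOAD_FAST_LOAD_FAST w,i → push 4,3
BINARY_OP ^ → 4 ^ 3 = 7
STORE_FAST w → w=7
LOAD_CONST → push 4
STORE_FAST w → w=4
LOAD_FAST i → push 3
LOAD_CONST → push 1
BINARY_OP + → 3 + 1 = 4
STORE_FAST i → i=4
LOAD_FAST i → push 4
LOAD_CONST → push 4
COMPARE_OP bool(<) → 4 vs 4 = False
POP_JUMP_IF_FALSE → pop False; jump
LOAD_FAST w → push 4
RETURN_VALUE → return 4.

4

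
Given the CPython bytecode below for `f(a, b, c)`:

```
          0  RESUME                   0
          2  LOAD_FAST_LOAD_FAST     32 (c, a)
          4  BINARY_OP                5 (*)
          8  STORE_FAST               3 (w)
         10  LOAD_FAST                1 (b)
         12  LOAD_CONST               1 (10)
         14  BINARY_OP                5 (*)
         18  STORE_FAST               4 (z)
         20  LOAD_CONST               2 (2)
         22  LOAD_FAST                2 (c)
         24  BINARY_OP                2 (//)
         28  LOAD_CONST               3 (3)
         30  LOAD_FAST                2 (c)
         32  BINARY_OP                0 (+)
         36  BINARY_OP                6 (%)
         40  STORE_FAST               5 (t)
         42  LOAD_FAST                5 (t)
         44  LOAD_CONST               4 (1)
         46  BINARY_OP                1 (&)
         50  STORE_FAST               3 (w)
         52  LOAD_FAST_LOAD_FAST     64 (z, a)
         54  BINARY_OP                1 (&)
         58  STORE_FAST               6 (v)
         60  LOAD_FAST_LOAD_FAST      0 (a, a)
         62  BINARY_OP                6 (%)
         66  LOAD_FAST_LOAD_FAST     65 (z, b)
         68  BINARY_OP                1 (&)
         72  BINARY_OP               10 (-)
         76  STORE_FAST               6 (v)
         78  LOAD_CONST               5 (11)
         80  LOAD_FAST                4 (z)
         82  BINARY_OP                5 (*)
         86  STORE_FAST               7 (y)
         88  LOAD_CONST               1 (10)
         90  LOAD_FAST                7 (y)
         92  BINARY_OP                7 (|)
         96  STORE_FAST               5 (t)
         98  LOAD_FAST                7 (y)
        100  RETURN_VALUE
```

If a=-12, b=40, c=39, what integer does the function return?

4400

LOAD_FAST_LOAD_FAST c,a → push 39,-12. Stack: [39, -12]
BINARY_OP * → 39 * -12 = -468. Stack: [-468]
STORE_FAST w → w=-468. Stack: []
LOAD_FAST b → push 40. Stack: [40]
LOAD_CONST → push 10. Stack: [40, 10]
BINARY_OP * → 40 * 10 = 400. Stack: [400]
STORE_FAST z → z=400. Stack: []
LOAD_CONST → push 2. Stack: [2]
LOAD_FAST c → push 39. Stack: [2, 39]
BINARY_OP // → 2 // 39 = 0. Stack: [0]
LOAD_CONST → push 3. Stack: [0, 3]
LOAD_FAST c → push 39. Stack: [0, 3, 39]
BINARY_OP + → 3 + 39 = 42. Stack: [0, 42]
BINARY_OP % → 0 % 42 = 0. Stack: [0]
STORE_FAST t → t=0. Stack: []
LOAD_FAST t → push 0. Stack: [0]
LOAD_CONST → push 1. Stack: [0, 1]
BINARY_OP & → 0 & 1 = 0. Stack: [0]
STORE_FAST w → w=0. Stack: []
LOAD_FAST_LOAD_FAST z,a → push 400,-12. Stack: [400, -12]
BINARY_OP & → 400 & -12 = 400. Stack: [400]
STORE_FAST v → v=400. Stack: []
LOAD_FAST_LOAD_FAST a,a → push -12,-12. Stack: [-12, -12]
BINARY_OP % → -12 % -12 = 0. Stack: [0]
LOAD_FAST_LOAD_FAST z,b → push 400,40. Stack: [0, 400, 40]
BINARY_OP & → 400 & 40 = 0. Stack: [0, 0]
BINARY_OP - → 0 - 0 = 0. Stack: [0]
STORE_FAST v → v=0. Stack: []
LOAD_CONST → push 11. Stack: [11]
LOAD_FAST z → push 400. Stack: [11, 400]
BINARY_OP * → 11 * 400 = 4400. Stack: [4400]
STORE_FAST y → y=4400. Stack: []
LOAD_CONST → push 10. Stack: [10]
LOAD_FAST y → push 4400. Stack: [10, 4400]
BINARY_OP | → 10 | 4400 = 4410. Stack: [4410]
STORE_FAST t → t=4410. Stack: []
LOAD_FAST y → push 4400. Stack: [4400]
RETURN_VALUE → return 4400.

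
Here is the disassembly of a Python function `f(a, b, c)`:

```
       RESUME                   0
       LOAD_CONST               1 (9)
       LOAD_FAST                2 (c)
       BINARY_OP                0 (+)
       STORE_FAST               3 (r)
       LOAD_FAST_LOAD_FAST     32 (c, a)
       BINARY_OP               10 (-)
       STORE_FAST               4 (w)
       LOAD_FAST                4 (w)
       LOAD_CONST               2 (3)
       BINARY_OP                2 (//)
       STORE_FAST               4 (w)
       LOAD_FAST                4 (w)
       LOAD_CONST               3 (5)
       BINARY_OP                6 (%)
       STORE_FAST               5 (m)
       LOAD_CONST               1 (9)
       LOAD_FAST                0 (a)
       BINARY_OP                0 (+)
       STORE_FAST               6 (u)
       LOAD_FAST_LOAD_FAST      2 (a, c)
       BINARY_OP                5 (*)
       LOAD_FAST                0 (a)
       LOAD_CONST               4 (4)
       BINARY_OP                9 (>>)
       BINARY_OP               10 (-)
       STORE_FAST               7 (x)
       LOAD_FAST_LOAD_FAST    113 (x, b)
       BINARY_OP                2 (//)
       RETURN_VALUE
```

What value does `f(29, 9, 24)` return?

77

LOAD_CONST → push 9. Stack: [9]
LOAD_FAST c → push 24. Stack: [9, 24]
BINARY_OP + → 9 + 24 = 33. Stack: [33]
STORE_FAST r → r=33. Stack: []
LOAD_FAST_LOAD_FAST c,a → push 24,29. Stack: [24, 29]
BINARY_OP - → 24 - 29 = -5. Stack: [-5]
STORE_FAST w → w=-5. Stack: []
LOAD_FAST w → push -5. Stack: [-5]
LOAD_CONST → push 3. Stack: [-5, 3]
BINARY_OP // → -5 // 3 = -2. Stack: [-2]
STORE_FAST w → w=-2. Stack: []
LOAD_FAST w → push -2. Stack: [-2]
LOAD_CONST → push 5. Stack: [-2, 5]
BINARY_OP % → -2 % 5 = 3. Stack: [3]
STORE_FAST m → m=3. Stack: []
LOAD_CONST → push 9. Stack: [9]
LOAD_FAST a → push 29. Stack: [9, 29]
BINARY_OP + → 9 + 29 = 38. Stack: [38]
STORE_FAST u → u=38. Stack: []
LOAD_FAST_LOAD_FAST a,c → push 29,24. Stack: [29, 24]
BINARY_OP * → 29 * 24 = 696. Stack: [696]
LOAD_FAST a → push 29. Stack: [696, 29]
LOAD_CONST → push 4. Stack: [696, 29, 4]
BINARY_OP >> → 29 >> 4 = 1. Stack: [696, 1]
BINARY_OP - → 696 - 1 = 695. Stack: [695]
STORE_FAST x → x=695. Stack: []
LOAD_FAST_LOAD_FAST x,b → push 695,9. Stack: [695, 9]
BINARY_OP // → 695 // 9 = 77. Stack: [77]
RETURN_VALUE → return 77.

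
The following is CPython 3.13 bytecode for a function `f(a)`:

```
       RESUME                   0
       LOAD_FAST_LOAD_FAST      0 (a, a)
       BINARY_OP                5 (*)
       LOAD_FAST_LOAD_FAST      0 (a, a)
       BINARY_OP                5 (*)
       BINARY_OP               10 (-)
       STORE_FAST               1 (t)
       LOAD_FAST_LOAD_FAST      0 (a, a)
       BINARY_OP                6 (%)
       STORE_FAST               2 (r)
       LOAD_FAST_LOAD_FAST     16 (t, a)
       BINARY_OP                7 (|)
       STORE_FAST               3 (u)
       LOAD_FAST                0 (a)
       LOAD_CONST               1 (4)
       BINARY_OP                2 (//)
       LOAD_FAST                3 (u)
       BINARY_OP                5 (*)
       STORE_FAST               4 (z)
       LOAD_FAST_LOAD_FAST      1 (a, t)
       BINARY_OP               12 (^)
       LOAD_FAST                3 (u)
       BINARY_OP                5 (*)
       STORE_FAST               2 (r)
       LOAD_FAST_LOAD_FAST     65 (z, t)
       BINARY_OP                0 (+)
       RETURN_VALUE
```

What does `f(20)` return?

LOAD_FAST_LOAD_FAST a,a → push 20,20. Stack: [20, 20]
BINARY_OP * → 20 * 20 = 400. Stack: [400]
LOAD_FAST_LOAD_FAST a,a → push 20,20. Stack: [400, 20, 20]
BINARY_OP * → 20 * 20 = 400. Stack: [400, 400]
BINARY_OP - → 400 - 400 = 0. Stack: [0]
STORE_FAST t → t=0. Stack: []
LOAD_FAST_LOAD_FAST a,a → push 20,20. Stack: [20, 20]
BINARY_OP % → 20 % 20 = 0. Stack: [0]
STORE_FAST r → r=0. Stack: []
LOAD_FAST_LOAD_FAST t,a → push 0,20. Stack: [0, 20]
BINARY_OP | → 0 | 20 = 20. Stack: [20]
STORE_FAST u → u=20. Stack: []
LOAD_FAST a → push 20. Stack: [20]
LOAD_CONST → push 4. Stack: [20, 4]
BINARY_OP // → 20 // 4 = 5. Stack: [5]
LOAD_FAST u → push 20. Stack: [5, 20]
BINARY_OP * → 5 * 20 = 100. Stack: [100]
STORE_FAST z → z=100. Stack: []
LOAD_FAST_LOAD_FAST a,t → push 20,0. Stack: [20, 0]
BINARY_OP ^ → 20 ^ 0 = 20. Stack: [20]
LOAD_FAST u → push 20. Stack: [20, 20]
BINARY_OP * → 20 * 20 = 400. Stack: [400]
STORE_FAST r → r=400. Stack: []
LOAD_FAST_LOAD_FAST z,t → push 100,0. Stack: [100, 0]
BINARY_OP + → 100 + 0 = 100. Stack: [100]
RETURN_VALUE → return 100.

100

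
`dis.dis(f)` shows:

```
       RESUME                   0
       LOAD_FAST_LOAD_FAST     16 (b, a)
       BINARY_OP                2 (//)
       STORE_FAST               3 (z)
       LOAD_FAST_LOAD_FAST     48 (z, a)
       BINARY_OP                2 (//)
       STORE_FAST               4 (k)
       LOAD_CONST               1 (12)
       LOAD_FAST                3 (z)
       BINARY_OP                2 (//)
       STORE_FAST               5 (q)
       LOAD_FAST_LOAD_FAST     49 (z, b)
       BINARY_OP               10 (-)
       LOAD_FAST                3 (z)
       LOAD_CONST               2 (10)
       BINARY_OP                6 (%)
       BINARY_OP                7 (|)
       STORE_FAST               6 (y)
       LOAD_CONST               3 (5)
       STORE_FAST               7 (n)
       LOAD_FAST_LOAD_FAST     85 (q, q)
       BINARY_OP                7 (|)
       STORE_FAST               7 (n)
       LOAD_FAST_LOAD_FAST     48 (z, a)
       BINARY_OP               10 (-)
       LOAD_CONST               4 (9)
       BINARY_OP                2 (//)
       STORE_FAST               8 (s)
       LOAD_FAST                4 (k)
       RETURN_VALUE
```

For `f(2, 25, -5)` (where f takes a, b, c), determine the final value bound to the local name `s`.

LOAD_FAST_LOAD_FAST b,a → push 25,2. Stack: [25, 2]
BINARY_OP // → 25 // 2 = 12. Stack: [12]
STORE_FAST z → z=12. Stack: []
LOAD_FAST_LOAD_FAST z,a → push 12,2. Stack: [12, 2]
BINARY_OP // → 12 // 2 = 6. Stack: [6]
STORE_FAST k → k=6. Stack: []
LOAD_CONST → push 12. Stack: [12]
LOAD_FAST z → push 12. Stack: [12, 12]
BINARY_OP // → 12 // 12 = 1. Stack: [1]
STORE_FAST q → q=1. Stack: []
LOAD_FAST_LOAD_FAST z,b → push 12,25. Stack: [12, 25]
BINARY_OP - → 12 - 25 = -13. Stack: [-13]
LOAD_FAST z → push 12. Stack: [-13, 12]
LOAD_CONST → push 10. Stack: [-13, 12, 10]
BINARY_OP % → 12 % 10 = 2. Stack: [-13, 2]
BINARY_OP | → -13 | 2 = -13. Stack: [-13]
STORE_FAST y → y=-13. Stack: []
LOAD_CONST → push 5. Stack: [5]
STORE_FAST n → n=5. Stack: []
LOAD_FAST_LOAD_FAST q,q → push 1,1. Stack: [1, 1]
BINARY_OP | → 1 | 1 = 1. Stack: [1]
STORE_FAST n → n=1. Stack: []
LOAD_FAST_LOAD_FAST z,a → push 12,2. Stack: [12, 2]
BINARY_OP - → 12 - 2 = 10. Stack: [10]
LOAD_CONST → push 9. Stack: [10, 9]
BINARY_OP // → 10 // 9 = 1. Stack: [1]
STORE_FAST s → s=1. Stack: []
LOAD_FAST k → push 6. Stack: [6]
RETURN_VALUE → return 6.

1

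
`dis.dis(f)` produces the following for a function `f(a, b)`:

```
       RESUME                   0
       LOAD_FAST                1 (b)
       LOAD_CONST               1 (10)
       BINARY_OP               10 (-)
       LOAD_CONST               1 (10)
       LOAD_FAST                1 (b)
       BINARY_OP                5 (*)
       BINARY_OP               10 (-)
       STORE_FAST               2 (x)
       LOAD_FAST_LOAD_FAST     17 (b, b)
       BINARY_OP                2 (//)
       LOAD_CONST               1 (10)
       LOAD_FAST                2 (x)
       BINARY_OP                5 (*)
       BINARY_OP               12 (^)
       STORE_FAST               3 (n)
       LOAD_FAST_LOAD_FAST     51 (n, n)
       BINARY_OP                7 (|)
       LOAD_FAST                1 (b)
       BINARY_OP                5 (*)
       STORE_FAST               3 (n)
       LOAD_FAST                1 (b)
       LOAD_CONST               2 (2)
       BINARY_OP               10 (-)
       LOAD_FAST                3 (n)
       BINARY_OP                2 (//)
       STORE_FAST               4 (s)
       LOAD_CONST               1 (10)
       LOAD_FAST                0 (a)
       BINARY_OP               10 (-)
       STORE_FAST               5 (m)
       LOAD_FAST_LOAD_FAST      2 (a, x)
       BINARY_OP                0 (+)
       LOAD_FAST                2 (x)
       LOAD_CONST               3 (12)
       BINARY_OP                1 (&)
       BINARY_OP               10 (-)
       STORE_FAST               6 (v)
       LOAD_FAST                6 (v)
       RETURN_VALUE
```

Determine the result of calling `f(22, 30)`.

LOAD_FAST b → push 30. Stack: [30]
LOAD_CONST → push 10. Stack: [30, 10]
BINARY_OP - → 30 - 10 = 20. Stack: [20]
LOAD_CONST → push 10. Stack: [20, 10]
LOAD_FAST b → push 30. Stack: [20, 10, 30]
BINARY_OP * → 10 * 30 = 300. Stack: [20, 300]
BINARY_OP - → 20 - 300 = -280. Stack: [-280]
STORE_FAST x → x=-280. Stack: []
LOAD_FAST_LOAD_FAST b,b → push 30,30. Stack: [30, 30]
BINARY_OP // → 30 // 30 = 1. Stack: [1]
LOAD_CONST → push 10. Stack: [1, 10]
LOAD_FAST x → push -280. Stack: [1, 10, -280]
BINARY_OP * → 10 * -280 = -2800. Stack: [1, -2800]
BINARY_OP ^ → 1 ^ -2800 = -2799. Stack: [-2799]
STORE_FAST n → n=-2799. Stack: []
LOAD_FAST_LOAD_FAST n,n → push -2799,-2799. Stack: [-2799, -2799]
BINARY_OP | → -2799 | -2799 = -2799. Stack: [-2799]
LOAD_FAST b → push 30. Stack: [-2799, 30]
BINARY_OP * → -2799 * 30 = -83970. Stack: [-83970]
STORE_FAST n → n=-83970. Stack: []
LOAD_FAST b → push 30. Stack: [30]
LOAD_CONST → push 2. Stack: [30, 2]
BINARY_OP - → 30 - 2 = 28. Stack: [28]
LOAD_FAST n → push -83970. Stack: [28, -83970]
BINARY_OP // → 28 // -83970 = -1. Stack: [-1]
STORE_FAST s → s=-1. Stack: []
LOAD_CONST → push 10. Stack: [10]
LOAD_FAST a → push 22. Stack: [10, 22]
BINARY_OP - → 10 - 22 = -12. Stack: [-12]
STORE_FAST m → m=-12. Stack: []
LOAD_FAST_LOAD_FAST a,x → push 22,-280. Stack: [22, -280]
BINARY_OP + → 22 + -280 = -258. Stack: [-258]
LOAD_FAST x → push -280. Stack: [-258, -280]
LOAD_CONST → push 12. Stack: [-258, -280, 12]
BINARY_OP & → -280 & 12 = 8. Stack: [-258, 8]
BINARY_OP - → -258 - 8 = -266. Stack: [-266]
STORE_FAST v → v=-266. Stack: []
LOAD_FAST v → push -266. Stack: [-266]
RETURN_VALUE → return -266.

-266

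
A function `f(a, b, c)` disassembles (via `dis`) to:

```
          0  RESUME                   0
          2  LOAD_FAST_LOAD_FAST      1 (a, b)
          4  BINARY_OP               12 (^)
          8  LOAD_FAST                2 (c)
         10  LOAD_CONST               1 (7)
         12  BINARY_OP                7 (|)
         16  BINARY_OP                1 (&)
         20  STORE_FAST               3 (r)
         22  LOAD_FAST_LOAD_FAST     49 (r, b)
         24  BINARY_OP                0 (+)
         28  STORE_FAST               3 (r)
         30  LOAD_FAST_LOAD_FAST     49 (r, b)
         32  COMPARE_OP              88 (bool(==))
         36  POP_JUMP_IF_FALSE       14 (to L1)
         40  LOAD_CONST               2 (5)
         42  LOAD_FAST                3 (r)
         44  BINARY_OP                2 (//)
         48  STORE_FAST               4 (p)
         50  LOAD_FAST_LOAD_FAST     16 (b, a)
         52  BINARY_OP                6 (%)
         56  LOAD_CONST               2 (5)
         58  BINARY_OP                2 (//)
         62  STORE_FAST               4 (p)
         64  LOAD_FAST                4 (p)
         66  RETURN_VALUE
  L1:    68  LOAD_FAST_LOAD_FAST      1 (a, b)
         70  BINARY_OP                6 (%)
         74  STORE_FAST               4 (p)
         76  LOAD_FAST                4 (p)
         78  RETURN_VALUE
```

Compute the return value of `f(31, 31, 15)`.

LOAD_FAST_LOAD_FAST a,b → push 31,31. Stack: [31, 31]
BINARY_OP ^ → 31 ^ 31 = 0. Stack: [0]
LOAD_FAST c → push 15. Stack: [0, 15]
LOAD_CONST → push 7. Stack: [0, 15, 7]
BINARY_OP | → 15 | 7 = 15. Stack: [0, 15]
BINARY_OP & → 0 & 15 = 0. Stack: [0]
STORE_FAST r → r=0. Stack: []
LOAD_FAST_LOAD_FAST r,b → push 0,31. Stack: [0, 31]
BINARY_OP + → 0 + 31 = 31. Stack: [31]
STORE_FAST r → r=31. Stack: []
LOAD_FAST_LOAD_FAST r,b → push 31,31. Stack: [31, 31]
COMPARE_OP bool(==) → 31 vs 31 = True. Stack: [True]
POP_JUMP_IF_FALSE → pop True; no jump. Stack: []
LOAD_CONST → push 5. Stack: [5]
LOAD_FAST r → push 31. Stack: [5, 31]
BINARY_OP // → 5 // 31 = 0. Stack: [0]
STORE_FAST p → p=0. Stack: []
LOAD_FAST_LOAD_FAST b,a → push 31,31. Stack: [31, 31]
BINARY_OP % → 31 % 31 = 0. Stack: [0]
LOAD_CONST → push 5. Stack: [0, 5]
BINARY_OP // → 0 // 5 = 0. Stack: [0]
STORE_FAST p → p=0. Stack: []
LOAD_FAST p → push 0. Stack: [0]
RETURN_VALUE → return 0.

0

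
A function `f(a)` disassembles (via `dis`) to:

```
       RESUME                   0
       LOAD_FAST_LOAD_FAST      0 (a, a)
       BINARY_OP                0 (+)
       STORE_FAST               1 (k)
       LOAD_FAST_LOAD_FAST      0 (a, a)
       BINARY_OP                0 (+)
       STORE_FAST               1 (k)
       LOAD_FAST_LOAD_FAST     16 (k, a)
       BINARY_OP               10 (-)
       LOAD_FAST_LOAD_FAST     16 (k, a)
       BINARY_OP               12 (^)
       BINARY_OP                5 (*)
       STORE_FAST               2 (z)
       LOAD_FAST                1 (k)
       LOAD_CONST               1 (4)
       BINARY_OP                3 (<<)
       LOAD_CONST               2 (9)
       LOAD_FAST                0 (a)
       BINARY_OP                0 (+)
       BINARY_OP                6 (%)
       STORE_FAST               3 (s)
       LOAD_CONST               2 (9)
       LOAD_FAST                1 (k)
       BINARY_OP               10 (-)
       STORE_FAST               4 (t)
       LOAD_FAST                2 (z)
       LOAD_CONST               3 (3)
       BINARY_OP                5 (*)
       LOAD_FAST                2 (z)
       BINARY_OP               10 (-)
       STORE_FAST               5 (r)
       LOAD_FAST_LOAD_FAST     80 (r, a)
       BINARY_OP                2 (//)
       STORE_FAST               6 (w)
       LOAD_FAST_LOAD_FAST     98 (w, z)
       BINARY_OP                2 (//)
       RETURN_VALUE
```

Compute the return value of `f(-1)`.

-2

LOAD_FAST_LOAD_FAST a,a → push -1,-1. Stack: [-1, -1]
BINARY_OP + → -1 + -1 = -2. Stack: [-2]
STORE_FAST k → k=-2. Stack: []
LOAD_FAST_LOAD_FAST a,a → push -1,-1. Stack: [-1, -1]
BINARY_OP + → -1 + -1 = -2. Stack: [-2]
STORE_FAST k → k=-2. Stack: []
LOAD_FAST_LOAD_FAST k,a → push -2,-1. Stack: [-2, -1]
BINARY_OP - → -2 - -1 = -1. Stack: [-1]
LOAD_FAST_LOAD_FAST k,a → push -2,-1. Stack: [-1, -2, -1]
BINARY_OP ^ → -2 ^ -1 = 1. Stack: [-1, 1]
BINARY_OP * → -1 * 1 = -1. Stack: [-1]
STORE_FAST z → z=-1. Stack: []
LOAD_FAST k → push -2. Stack: [-2]
LOAD_CONST → push 4. Stack: [-2, 4]
BINARY_OP << → -2 << 4 = -32. Stack: [-32]
LOAD_CONST → push 9. Stack: [-32, 9]
LOAD_FAST a → push -1. Stack: [-32, 9, -1]
BINARY_OP + → 9 + -1 = 8. Stack: [-32, 8]
BINARY_OP % → -32 % 8 = 0. Stack: [0]
STORE_FAST s → s=0. Stack: []
LOAD_CONST → push 9. Stack: [9]
LOAD_FAST k → push -2. Stack: [9, -2]
BINARY_OP - → 9 - -2 = 11. Stack: [11]
STORE_FAST t → t=11. Stack: []
LOAD_FAST z → push -1. Stack: [-1]
LOAD_CONST → push 3. Stack: [-1, 3]
BINARY_OP * → -1 * 3 = -3. Stack: [-3]
LOAD_FAST z → push -1. Stack: [-3, -1]
BINARY_OP - → -3 - -1 = -2. Stack: [-2]
STORE_FAST r → r=-2. Stack: []
LOAD_FAST_LOAD_FAST r,a → push -2,-1. Stack: [-2, -1]
BINARY_OP // → -2 // -1 = 2. Stack: [2]
STORE_FAST w → w=2. Stack: []
LOAD_FAST_LOAD_FAST w,z → push 2,-1. Stack: [2, -1]
BINARY_OP // → 2 // -1 = -2. Stack: [-2]
RETURN_VALUE → return -2.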